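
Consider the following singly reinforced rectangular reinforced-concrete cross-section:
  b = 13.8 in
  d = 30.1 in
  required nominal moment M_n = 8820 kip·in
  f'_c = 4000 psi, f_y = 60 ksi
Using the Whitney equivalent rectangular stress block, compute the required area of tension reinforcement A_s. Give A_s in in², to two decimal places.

A_s ≈ 5.53 in²

From M_n = 0.85 f'_c a b (d − a/2):
a = d − √(d² − 2M_n/(0.85 f'_c b)) = 30.1 − √(30.1² − 2 × 8820/(0.85 × 4 × 13.8)) = 7.077 in.
A_s = 0.85 f'_c a b / f_y = 0.85 × 4 × 7.077 × 13.8 / 60 = 5.534 in².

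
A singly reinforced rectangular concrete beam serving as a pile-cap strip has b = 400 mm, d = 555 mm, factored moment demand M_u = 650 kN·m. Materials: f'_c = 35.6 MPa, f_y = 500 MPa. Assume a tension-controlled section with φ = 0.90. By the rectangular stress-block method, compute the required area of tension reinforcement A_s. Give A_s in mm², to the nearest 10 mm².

A_s ≈ 2920 mm²

M_n = M_u/φ = 650/0.90 = 722.222 kN·m.
With M_n = 0.85 f'_c a b (d − a/2), solve the quadratic for a:
a = d − √(d² − 2M_n/(0.85 f'_c b)) = 555 − √(555² − 2 × 722.222×10⁶/(0.85 × 35.6 × 400)) = 120.62 mm.
A_s = 0.85 f'_c a b / f_y = 0.85 × 35.6 × 120.62 × 400 / 500 = 2920.0 mm².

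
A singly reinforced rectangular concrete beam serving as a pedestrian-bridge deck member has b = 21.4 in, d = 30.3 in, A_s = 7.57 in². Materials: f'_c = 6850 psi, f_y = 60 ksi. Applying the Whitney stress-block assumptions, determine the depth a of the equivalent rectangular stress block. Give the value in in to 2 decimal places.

a ≈ 3.65 in

T = A_s f_y = 7.57 × 60 = 454.2 kips.
a = T/(0.85 f'_c b) = 454.2/(0.85 × 6.85 × 21.4) = 3.65 in.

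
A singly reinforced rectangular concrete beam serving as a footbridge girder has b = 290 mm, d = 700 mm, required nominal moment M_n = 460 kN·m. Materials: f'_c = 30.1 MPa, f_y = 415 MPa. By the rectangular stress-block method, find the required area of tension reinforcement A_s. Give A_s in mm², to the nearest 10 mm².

With M_n = 0.85 f'_c a b (d − a/2), solve the quadratic for a:
a = d − √(d² − 2M_n/(0.85 f'_c b)) = 700 − √(700² − 2 × 460×10⁶/(0.85 × 30.1 × 290)) = 95.02 mm.
A_s = 0.85 f'_c a b / f_y = 0.85 × 30.1 × 95.02 × 290 / 415 = 1698.8 mm².

A_s ≈ 1700 mm²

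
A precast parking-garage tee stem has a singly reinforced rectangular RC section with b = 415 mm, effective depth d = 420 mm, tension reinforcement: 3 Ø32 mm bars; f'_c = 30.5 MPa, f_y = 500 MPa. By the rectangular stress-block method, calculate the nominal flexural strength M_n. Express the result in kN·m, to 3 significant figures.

A_s = 3 × 804 = 2412 mm².
T = A_s f_y = 2412 × 500 = 1206000 N = 1206 kN.
From C = T: a = T/(0.85 f'_c b) = 1206000/(0.85 × 30.5 × 415) = 112.09 mm.
M_n = T(d − a/2) = 1206 kN × (420 − 56.045) mm = 438.93 kN·m.

M_n ≈ 439 kN·m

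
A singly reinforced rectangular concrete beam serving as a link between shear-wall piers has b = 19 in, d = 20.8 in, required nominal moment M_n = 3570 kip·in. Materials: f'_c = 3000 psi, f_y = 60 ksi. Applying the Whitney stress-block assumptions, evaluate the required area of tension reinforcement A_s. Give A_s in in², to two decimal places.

From M_n = 0.85 f'_c a b (d − a/2):
a = d − √(d² − 2M_n/(0.85 f'_c b)) = 20.8 − √(20.8² − 2 × 3570/(0.85 × 3 × 19)) = 3.910 in.
A_s = 0.85 f'_c a b / f_y = 0.85 × 3 × 3.910 × 19 / 60 = 3.157 in².

A_s ≈ 3.16 in²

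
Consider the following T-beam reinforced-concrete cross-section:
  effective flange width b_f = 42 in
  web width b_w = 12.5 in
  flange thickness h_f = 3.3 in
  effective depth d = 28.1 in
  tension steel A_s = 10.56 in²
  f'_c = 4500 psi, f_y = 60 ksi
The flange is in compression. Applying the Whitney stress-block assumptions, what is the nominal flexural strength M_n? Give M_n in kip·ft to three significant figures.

M_n ≈ 1370 kip·ft

Tension: T = A_s f_y = 10.56 × 60 = 633.6 kips.
Try a within the flange: a = T/(0.85 f'_c b_f) = 633.6/(0.85 × 4.5 × 42) = 3.944 in.
a = 3.944 > h_f = 3.3 in: the block extends into the web. Split into flange-overhang and web parts.
C_f = 0.85 f'_c (b_f − b_w) h_f = 0.85 × 4.5 × (42 − 12.5) × 3.3 = 372.4 kips.
Remaining web compression depth: a_w = (T − C_f)/(0.85 f'_c b_w) = (633.6 − 372.4)/(0.85 × 4.5 × 12.5) = 5.463 in.
M_n = C_f(d − h_f/2) + (T − C_f)(d − a_w/2) = 372.4 × (28.1 − 1.65) + 261.2 × (28.1 − 2.7315) = 9850.0 + 6626.3 = 16476.3 kip·in.
M_n = 16476.3/12 = 1373.03 kip·ft.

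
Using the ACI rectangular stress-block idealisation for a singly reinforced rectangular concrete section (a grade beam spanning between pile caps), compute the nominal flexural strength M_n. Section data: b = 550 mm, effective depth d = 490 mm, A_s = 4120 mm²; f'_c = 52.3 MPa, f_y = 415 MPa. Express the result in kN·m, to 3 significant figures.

T = A_s f_y = 4120 × 415 = 1709800 N = 1709.8 kN.
From C = T: a = T/(0.85 f'_c b) = 1709800/(0.85 × 52.3 × 550) = 69.93 mm.
M_n = T(d − a/2) = 1709.8 kN × (490 − 34.965) mm = 778.02 kN·m.

M_n ≈ 778 kN·m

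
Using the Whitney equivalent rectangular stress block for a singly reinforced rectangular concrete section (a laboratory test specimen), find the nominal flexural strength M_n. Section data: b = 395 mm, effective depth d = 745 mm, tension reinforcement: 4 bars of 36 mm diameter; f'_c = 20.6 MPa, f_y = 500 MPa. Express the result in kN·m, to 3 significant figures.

A_s = 4 × 1018 = 4072 mm².
T = A_s f_y = 4072 × 500 = 2036000 N = 2036 kN.
From C = T: a = T/(0.85 f'_c b) = 2036000/(0.85 × 20.6 × 395) = 294.37 mm.
M_n = T(d − a/2) = 2036 kN × (745 − 147.185) mm = 1217.15 kN·m.

M_n ≈ 1220 kN·m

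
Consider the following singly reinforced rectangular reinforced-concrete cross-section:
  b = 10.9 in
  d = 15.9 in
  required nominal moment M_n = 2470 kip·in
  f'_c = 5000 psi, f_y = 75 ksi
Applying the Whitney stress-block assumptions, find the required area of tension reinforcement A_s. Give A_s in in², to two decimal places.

From M_n = 0.85 f'_c a b (d − a/2):
a = d − √(d² − 2M_n/(0.85 f'_c b)) = 15.9 − √(15.9² − 2 × 2470/(0.85 × 5 × 10.9)) = 3.810 in.
A_s = 0.85 f'_c a b / f_y = 0.85 × 5 × 3.810 × 10.9 / 75 = 2.353 in².

A_s ≈ 2.35 in²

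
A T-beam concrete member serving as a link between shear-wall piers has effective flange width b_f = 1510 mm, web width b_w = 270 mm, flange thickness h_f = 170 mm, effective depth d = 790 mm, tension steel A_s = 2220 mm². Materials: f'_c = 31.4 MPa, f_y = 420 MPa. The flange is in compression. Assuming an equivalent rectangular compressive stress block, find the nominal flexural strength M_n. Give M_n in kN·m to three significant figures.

M_n ≈ 726 kN·m

Tension: T = A_s f_y = 2220 × 420 = 932400 N.
Try a within the flange: a = T/(0.85 f'_c b_f) = 932400/(0.85 × 31.4 × 1510) = 23.14 mm.
Since a = 23.14 ≤ h_f = 170 mm, the stress block lies entirely in the flange; analyse as a rectangular beam of width b_f.
M_n = T(d − a/2) = 932400 × (790 − 11.57) = 725.81 × 10⁶ N·mm.
M_n = 725.81 kN·m.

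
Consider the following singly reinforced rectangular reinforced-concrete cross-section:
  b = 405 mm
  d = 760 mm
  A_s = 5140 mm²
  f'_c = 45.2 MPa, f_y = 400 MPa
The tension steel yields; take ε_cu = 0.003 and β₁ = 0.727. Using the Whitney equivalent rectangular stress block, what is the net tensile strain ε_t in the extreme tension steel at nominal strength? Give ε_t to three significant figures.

ε_t ≈ 0.00954

a = A_s f_y/(0.85 f'_c b) = 132.13 mm.
β₁ = 0.727, so c = a/β₁ = 132.13/0.727 = 181.75 mm.
From the linear strain diagram with ε_cu = 0.003: ε_t = 0.003 (d − c)/c = 0.003 × (760 − 181.75)/181.75 = 0.00954.
Since ε_t ≥ 0.005, the section is tension-controlled.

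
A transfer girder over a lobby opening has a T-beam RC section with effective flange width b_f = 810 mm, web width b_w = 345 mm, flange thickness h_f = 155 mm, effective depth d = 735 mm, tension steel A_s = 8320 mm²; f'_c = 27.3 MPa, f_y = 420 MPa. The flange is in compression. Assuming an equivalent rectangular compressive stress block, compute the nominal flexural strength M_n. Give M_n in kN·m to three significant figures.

M_n ≈ 2230 kN·m

Tension: T = A_s f_y = 8320 × 420 = 3494400 N.
Try a within the flange: a = T/(0.85 f'_c b_f) = 3494400/(0.85 × 27.3 × 810) = 185.91 mm.
a = 185.91 > h_f = 155 mm: the block extends into the web. Split into flange-overhang and web parts.
C_f = 0.85 f'_c (b_f − b_w) h_f = 0.85 × 27.3 × (810 − 345) × 155 = 1672500 N.
Remaining web compression depth: a_w = (T − C_f)/(0.85 f'_c b_w) = (3494400 − 1672500)/(0.85 × 27.3 × 345) = 227.57 mm.
M_n = C_f(d − h_f/2) + (T − C_f)(d − a_w/2) = 1672500 × (735 − 77.5) + 1821900 × (735 − 113.785) = 1099.67 + 1131.79 = 2231.46 × 10⁶ N·mm.
M_n = 2231.46 kN·m.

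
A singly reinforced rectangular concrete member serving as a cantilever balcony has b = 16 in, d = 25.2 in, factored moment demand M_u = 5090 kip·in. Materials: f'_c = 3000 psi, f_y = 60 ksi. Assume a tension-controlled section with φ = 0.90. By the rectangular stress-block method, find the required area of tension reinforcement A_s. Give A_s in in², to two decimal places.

A_s ≈ 4.27 in²

M_n = M_u/φ = 5090/0.90 = 5655.56 kip·in.
From M_n = 0.85 f'_c a b (d − a/2):
a = d − √(d² − 2M_n/(0.85 f'_c b)) = 25.2 − √(25.2² − 2 × 5655.56/(0.85 × 3 × 16)) = 6.284 in.
A_s = 0.85 f'_c a b / f_y = 0.85 × 3 × 6.284 × 16 / 60 = 4.273 in².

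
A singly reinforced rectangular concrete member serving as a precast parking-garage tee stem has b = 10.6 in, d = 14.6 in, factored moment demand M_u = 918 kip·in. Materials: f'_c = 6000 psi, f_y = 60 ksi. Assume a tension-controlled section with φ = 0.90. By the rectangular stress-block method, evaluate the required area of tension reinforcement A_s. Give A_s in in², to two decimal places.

M_n = M_u/φ = 918/0.90 = 1020 kip·in.
From M_n = 0.85 f'_c a b (d − a/2):
a = d − √(d² − 2M_n/(0.85 f'_c b)) = 14.6 − √(14.6² − 2 × 1020/(0.85 × 6 × 10.6)) = 1.355 in.
A_s = 0.85 f'_c a b / f_y = 0.85 × 6 × 1.355 × 10.6 / 60 = 1.221 in².

A_s ≈ 1.22 in²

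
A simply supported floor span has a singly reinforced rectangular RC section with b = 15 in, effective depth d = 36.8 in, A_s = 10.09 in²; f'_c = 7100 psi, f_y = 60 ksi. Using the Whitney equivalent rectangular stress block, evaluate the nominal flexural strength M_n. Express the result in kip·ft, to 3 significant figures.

M_n ≈ 1690 kip·ft

T = A_s f_y = 10.09 × 60 = 605.4 kips.
a = T/(0.85 f'_c b) = 605.4/(0.85 × 7.1 × 15) = 6.688 in.
M_n = T(d − a/2) = 605.4 × (36.8 − 3.344) = 20254.3 kip·in = 20254.3/12 = 1687.86 kip·ft.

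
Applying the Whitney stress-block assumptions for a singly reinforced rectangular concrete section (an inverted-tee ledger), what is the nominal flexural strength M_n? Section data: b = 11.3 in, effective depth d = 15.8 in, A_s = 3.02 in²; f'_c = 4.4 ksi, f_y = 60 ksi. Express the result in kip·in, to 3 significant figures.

M_n ≈ 2470 kip·in

T = A_s f_y = 3.02 × 60 = 181.2 kips.
a = T/(0.85 f'_c b) = 181.2/(0.85 × 4.4 × 11.3) = 4.288 in.
M_n = T(d − a/2) = 181.2 × (15.8 − 2.144) = 2474.5 kip·in.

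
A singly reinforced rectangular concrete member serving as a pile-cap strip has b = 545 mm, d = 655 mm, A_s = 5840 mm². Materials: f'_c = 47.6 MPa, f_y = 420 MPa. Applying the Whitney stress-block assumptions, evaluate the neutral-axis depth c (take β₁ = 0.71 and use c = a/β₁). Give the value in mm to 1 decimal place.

T = A_s f_y = 5840 × 420 = 2452800 N = 2452.8 kN.
Setting C = 0.85 f'_c a b equal to T: a = 2452800/(0.85 × 47.6 × 545) = 111.235 mm.
With β₁ = 0.71, c = a/β₁ = 111.235/0.71 = 156.7 mm.

c ≈ 156.7 mm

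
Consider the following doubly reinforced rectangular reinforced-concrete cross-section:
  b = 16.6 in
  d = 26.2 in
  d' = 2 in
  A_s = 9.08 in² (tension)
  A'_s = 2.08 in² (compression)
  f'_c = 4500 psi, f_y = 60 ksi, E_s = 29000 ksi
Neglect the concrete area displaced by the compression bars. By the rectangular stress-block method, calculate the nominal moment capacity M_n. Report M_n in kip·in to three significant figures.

Assume both steels yield.
a = (A_s − A'_s) f_y/(0.85 f'_c b) = (9.08 − 2.08) × 60/(0.85 × 4.5 × 16.6) = 6.615 in.
c = a/β₁ = 6.615/0.825 = 8.018 in; ε'_s = 0.003(c − d')/c = 0.0023 ≥ ε_y = 0.0021, so the compression steel yields.
M_n = (A_s − A'_s) f_y (d − a/2) + A'_s f_y (d − d') = 420 × (26.2 − 3.3075) + 124.8 × (26.2 − 2) = 9614.9 + 3020.2 = 12635.1 kip·in.

M_n ≈ 12600 kip·in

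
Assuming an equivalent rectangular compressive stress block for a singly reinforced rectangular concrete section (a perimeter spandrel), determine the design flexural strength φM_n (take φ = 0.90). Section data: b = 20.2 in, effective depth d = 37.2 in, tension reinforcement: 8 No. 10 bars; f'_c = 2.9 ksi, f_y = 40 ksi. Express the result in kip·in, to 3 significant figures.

A_s = 8 × 1.27 = 10.16 in².
T = A_s f_y = 10.16 × 40 = 406.4 kips.
a = T/(0.85 f'_c b) = 406.4/(0.85 × 2.9 × 20.2) = 8.162 in.
M_n = T(d − a/2) = 406.4 × (37.2 − 4.081) = 13459.6 kip·in.
φM_n = 0.90 × 13459.6 = 12113.6 kip·in.

φM_n ≈ 12100 kip·in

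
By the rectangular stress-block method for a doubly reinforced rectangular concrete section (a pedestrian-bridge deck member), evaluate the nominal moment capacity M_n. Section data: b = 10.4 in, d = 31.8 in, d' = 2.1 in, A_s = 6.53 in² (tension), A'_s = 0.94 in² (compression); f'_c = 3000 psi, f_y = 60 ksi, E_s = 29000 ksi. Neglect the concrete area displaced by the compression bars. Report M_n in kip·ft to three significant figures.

M_n ≈ 852 kip·ft

Assume both steels yield.
a = (A_s − A'_s) f_y/(0.85 f'_c b) = (6.53 − 0.94) × 60/(0.85 × 3 × 10.4) = 12.647 in.
c = a/β₁ = 12.647/0.85 = 14.879 in; ε'_s = 0.003(c − d')/c = 0.0026 ≥ ε_y = 0.0021, so the compression steel yields.
M_n = (A_s − A'_s) f_y (d − a/2) + A'_s f_y (d − d') = 335.4 × (31.8 − 6.3235) + 56.4 × (31.8 − 2.1) = 8544.8 + 1675.1 = 10219.9 kip·in = 10219.9/12 = 851.66 kip·ft.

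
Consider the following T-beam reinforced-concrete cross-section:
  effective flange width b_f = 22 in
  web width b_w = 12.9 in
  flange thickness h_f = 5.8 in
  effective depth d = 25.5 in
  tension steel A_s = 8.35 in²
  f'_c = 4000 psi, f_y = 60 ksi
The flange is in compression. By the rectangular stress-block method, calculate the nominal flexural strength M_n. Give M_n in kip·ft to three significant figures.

M_n ≈ 923 kip·ft

Tension: T = A_s f_y = 8.35 × 60 = 501 kips.
Try a within the flange: a = T/(0.85 f'_c b_f) = 501/(0.85 × 4 × 22) = 6.698 in.
a = 6.698 > h_f = 5.8 in: the block extends into the web. Split into flange-overhang and web parts.
C_f = 0.85 f'_c (b_f − b_w) h_f = 0.85 × 4 × (22 − 12.9) × 5.8 = 179.5 kips.
Remaining web compression depth: a_w = (T − C_f)/(0.85 f'_c b_w) = (501 − 179.5)/(0.85 × 4 × 12.9) = 7.330 in.
M_n = C_f(d − h_f/2) + (T − C_f)(d − a_w/2) = 179.5 × (25.5 − 2.9) + 321.5 × (25.5 − 3.665) = 4056.7 + 7020.0 = 11076.7 kip·in.
M_n = 11076.7/12 = 923.06 kip·ft.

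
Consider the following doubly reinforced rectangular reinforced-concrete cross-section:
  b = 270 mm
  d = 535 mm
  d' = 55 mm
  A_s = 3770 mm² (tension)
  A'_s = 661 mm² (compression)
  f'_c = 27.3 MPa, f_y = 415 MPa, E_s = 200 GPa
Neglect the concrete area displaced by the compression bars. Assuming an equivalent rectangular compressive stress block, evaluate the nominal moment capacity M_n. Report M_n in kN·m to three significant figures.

Assume both tension and compression steel yield.
Net tension couple steel: A_s − A'_s = 3109 mm².
a = (A_s − A'_s) f_y / (0.85 f'_c b) = 1290235/(0.85 × 27.3 × 270) = 205.93 mm.
c = a/β₁ = 205.93/0.85 = 242.27 mm; ε'_s = 0.003(c − d')/c = 0.0023 ≥ f_y/E_s = 0.0021, so compression steel does yield.
M_n = (A_s − A'_s) f_y (d − a/2) + A'_s f_y (d − d') = [1290235 × (535 − 102.965) + 274315 × (535 − 55)] × 10⁻⁶ = 557.43 + 131.67 = 689.10 kN·m.

M_n ≈ 689 kN·m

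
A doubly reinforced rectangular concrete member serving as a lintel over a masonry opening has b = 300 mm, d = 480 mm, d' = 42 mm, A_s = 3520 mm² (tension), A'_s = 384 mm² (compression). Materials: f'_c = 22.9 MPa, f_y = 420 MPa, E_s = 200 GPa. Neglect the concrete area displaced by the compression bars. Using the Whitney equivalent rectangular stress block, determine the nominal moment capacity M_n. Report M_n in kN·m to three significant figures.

Assume both tension and compression steel yield.
Net tension couple steel: A_s − A'_s = 3136 mm².
a = (A_s − A'_s) f_y / (0.85 f'_c b) = 1317120/(0.85 × 22.9 × 300) = 225.55 mm.
c = a/β₁ = 225.55/0.85 = 265.35 mm; ε'_s = 0.003(c − d')/c = 0.0025 ≥ f_y/E_s = 0.0021, so compression steel does yield.
M_n = (A_s − A'_s) f_y (d − a/2) + A'_s f_y (d − d') = [1317120 × (480 − 112.775) + 161280 × (480 − 42)] × 10⁻⁶ = 483.68 + 70.64 = 554.32 kN·m.

M_n ≈ 554 kN·m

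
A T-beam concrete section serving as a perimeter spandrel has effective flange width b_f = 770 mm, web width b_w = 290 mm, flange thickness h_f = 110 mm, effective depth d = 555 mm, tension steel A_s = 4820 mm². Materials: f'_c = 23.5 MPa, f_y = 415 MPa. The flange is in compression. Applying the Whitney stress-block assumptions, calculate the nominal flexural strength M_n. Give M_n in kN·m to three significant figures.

M_n ≈ 975 kN·m

Tension: T = A_s f_y = 4820 × 415 = 2000300 N.
Try a within the flange: a = T/(0.85 f'_c b_f) = 2000300/(0.85 × 23.5 × 770) = 130.05 mm.
a = 130.05 > h_f = 110 mm: the block extends into the web. Split into flange-overhang and web parts.
C_f = 0.85 f'_c (b_f − b_w) h_f = 0.85 × 23.5 × (770 − 290) × 110 = 1054680 N.
Remaining web compression depth: a_w = (T − C_f)/(0.85 f'_c b_w) = (2000300 − 1054680)/(0.85 × 23.5 × 290) = 163.24 mm.
M_n = C_f(d − h_f/2) + (T − C_f)(d − a_w/2) = 1054680 × (555 − 55) + 945620 × (555 − 81.62) = 527.34 + 447.64 = 974.98 × 10⁶ N·mm.
M_n = 974.98 kN·m.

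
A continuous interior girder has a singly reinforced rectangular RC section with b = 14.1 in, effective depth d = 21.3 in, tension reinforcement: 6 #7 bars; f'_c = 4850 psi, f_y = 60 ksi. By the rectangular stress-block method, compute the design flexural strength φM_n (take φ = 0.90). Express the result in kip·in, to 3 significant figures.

A_s = 6 × 0.6 = 3.6 in².
T = A_s f_y = 3.6 × 60 = 216 kips.
a = T/(0.85 f'_c b) = 216/(0.85 × 4.85 × 14.1) = 3.716 in.
M_n = T(d − a/2) = 216 × (21.3 − 1.858) = 4199.5 kip·in.
φM_n = 0.90 × 4199.5 = 3779.6 kip·in.

φM_n ≈ 3780 kip·in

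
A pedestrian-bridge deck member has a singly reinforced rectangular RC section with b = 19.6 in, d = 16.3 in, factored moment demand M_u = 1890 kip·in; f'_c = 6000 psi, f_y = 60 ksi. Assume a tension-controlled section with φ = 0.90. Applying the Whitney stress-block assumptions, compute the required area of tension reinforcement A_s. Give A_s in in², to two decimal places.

M_n = M_u/φ = 1890/0.90 = 2100 kip·in.
From M_n = 0.85 f'_c a b (d − a/2):
a = d − √(d² − 2M_n/(0.85 f'_c b)) = 16.3 − √(16.3² − 2 × 2100/(0.85 × 6 × 19.6)) = 1.344 in.
A_s = 0.85 f'_c a b / f_y = 0.85 × 6 × 1.344 × 19.6 / 60 = 2.239 in².

A_s ≈ 2.24 in²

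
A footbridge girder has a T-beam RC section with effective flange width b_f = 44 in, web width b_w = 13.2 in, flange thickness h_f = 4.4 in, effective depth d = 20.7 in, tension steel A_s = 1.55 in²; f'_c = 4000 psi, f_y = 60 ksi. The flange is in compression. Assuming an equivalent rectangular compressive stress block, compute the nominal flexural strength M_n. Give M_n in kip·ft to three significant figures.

M_n ≈ 158 kip·ft

Tension: T = A_s f_y = 1.55 × 60 = 93 kips.
Try a within the flange: a = T/(0.85 f'_c b_f) = 93/(0.85 × 4 × 44) = 0.622 in.
Since a = 0.622 ≤ h_f = 4.4 in, the stress block lies entirely in the flange; analyse as a rectangular beam of width b_f.
M_n = T(d − a/2) = 93 × (20.7 − 0.311) = 1896.2 kip·in.
M_n = 1896.2/12 = 158.02 kip·ft.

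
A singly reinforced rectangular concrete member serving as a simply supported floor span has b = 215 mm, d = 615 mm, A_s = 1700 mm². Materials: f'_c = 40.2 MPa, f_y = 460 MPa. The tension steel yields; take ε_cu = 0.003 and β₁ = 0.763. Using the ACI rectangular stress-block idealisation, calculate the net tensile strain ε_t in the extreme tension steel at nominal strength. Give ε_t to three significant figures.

a = A_s f_y/(0.85 f'_c b) = 106.44 mm.
β₁ = 0.763, so c = a/β₁ = 106.44/0.763 = 139.50 mm.
From the linear strain diagram with ε_cu = 0.003: ε_t = 0.003 (d − c)/c = 0.003 × (615 − 139.50)/139.50 = 0.0102.
Since ε_t ≥ 0.005, the section is tension-controlled.

ε_t ≈ 0.0102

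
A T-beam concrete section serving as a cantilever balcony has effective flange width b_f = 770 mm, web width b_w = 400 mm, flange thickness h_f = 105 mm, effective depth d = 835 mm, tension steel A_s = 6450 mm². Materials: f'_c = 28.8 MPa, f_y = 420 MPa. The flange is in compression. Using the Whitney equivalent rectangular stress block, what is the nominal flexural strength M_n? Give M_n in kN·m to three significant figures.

Tension: T = A_s f_y = 6450 × 420 = 2709000 N.
Try a within the flange: a = T/(0.85 f'_c b_f) = 2709000/(0.85 × 28.8 × 770) = 143.72 mm.
a = 143.72 > h_f = 105 mm: the block extends into the web. Split into flange-overhang and web parts.
C_f = 0.85 f'_c (b_f − b_w) h_f = 0.85 × 28.8 × (770 − 400) × 105 = 951048 N.
Remaining web compression depth: a_w = (T − C_f)/(0.85 f'_c b_w) = (2709000 − 951048)/(0.85 × 28.8 × 400) = 179.53 mm.
M_n = C_f(d − h_f/2) + (T − C_f)(d − a_w/2) = 951048 × (835 − 52.5) + 1757952 × (835 − 89.765) = 744.20 + 1310.09 = 2054.29 × 10⁶ N·mm.
M_n = 2054.29 kN·m.

M_n ≈ 2050 kN·m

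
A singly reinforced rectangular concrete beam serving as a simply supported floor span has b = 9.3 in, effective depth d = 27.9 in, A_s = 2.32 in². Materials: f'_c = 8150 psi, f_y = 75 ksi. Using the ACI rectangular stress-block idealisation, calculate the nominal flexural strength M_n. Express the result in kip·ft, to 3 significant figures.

T = A_s f_y = 2.32 × 75 = 174 kips.
a = T/(0.85 f'_c b) = 174/(0.85 × 8.15 × 9.3) = 2.701 in.
M_n = T(d − a/2) = 174 × (27.9 − 1.3505) = 4619.6 kip·in = 4619.6/12 = 384.97 kip·ft.

M_n ≈ 385 kip·ft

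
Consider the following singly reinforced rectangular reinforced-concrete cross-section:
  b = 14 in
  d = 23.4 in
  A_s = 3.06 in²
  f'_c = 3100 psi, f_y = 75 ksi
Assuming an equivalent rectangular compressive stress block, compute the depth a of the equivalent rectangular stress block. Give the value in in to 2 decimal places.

a ≈ 6.22 in

T = A_s f_y = 3.06 × 75 = 229.5 kips.
a = T/(0.85 f'_c b) = 229.5/(0.85 × 3.1 × 14) = 6.22 in.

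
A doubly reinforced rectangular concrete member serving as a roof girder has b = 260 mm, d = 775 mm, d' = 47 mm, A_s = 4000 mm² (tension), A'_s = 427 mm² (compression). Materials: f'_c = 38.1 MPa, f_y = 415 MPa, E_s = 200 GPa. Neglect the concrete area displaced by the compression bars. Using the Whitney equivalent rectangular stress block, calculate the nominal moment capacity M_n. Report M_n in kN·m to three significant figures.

M_n ≈ 1150 kN·m

Assume both tension and compression steel yield.
Net tension couple steel: A_s − A'_s = 3573 mm².
a = (A_s − A'_s) f_y / (0.85 f'_c b) = 1482795/(0.85 × 38.1 × 260) = 176.10 mm.
c = a/β₁ = 176.10/0.778 = 226.35 mm; ε'_s = 0.003(c − d')/c = 0.0024 ≥ f_y/E_s = 0.0021, so compression steel does yield.
M_n = (A_s − A'_s) f_y (d − a/2) + A'_s f_y (d − d') = [1482795 × (775 − 88.05) + 177205 × (775 − 47)] × 10⁻⁶ = 1018.61 + 129.01 = 1147.62 kN·m.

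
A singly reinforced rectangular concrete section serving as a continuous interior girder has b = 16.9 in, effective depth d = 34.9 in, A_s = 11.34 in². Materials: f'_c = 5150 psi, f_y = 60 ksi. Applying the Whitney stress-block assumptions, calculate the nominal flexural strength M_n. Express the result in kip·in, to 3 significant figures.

T = A_s f_y = 11.34 × 60 = 680.4 kips.
a = T/(0.85 f'_c b) = 680.4/(0.85 × 5.15 × 16.9) = 9.197 in.
M_n = T(d − a/2) = 680.4 × (34.9 − 4.5985) = 20617.1 kip·in.

M_n ≈ 20600 kip·in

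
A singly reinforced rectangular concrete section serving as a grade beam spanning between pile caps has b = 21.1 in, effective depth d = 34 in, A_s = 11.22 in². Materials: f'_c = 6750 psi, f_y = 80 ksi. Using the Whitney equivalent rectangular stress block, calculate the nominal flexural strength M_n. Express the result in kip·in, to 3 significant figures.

M_n ≈ 27200 kip·in

T = A_s f_y = 11.22 × 80 = 897.6 kips.
a = T/(0.85 f'_c b) = 897.6/(0.85 × 6.75 × 21.1) = 7.414 in.
M_n = T(d − a/2) = 897.6 × (34 − 3.707) = 27191.0 kip·in.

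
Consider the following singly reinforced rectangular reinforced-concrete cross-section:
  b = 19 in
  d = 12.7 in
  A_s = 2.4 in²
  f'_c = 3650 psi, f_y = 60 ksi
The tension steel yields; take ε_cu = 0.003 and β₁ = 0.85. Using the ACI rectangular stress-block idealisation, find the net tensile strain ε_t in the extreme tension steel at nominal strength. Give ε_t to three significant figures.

ε_t ≈ 0.0103

a = A_s f_y/(0.85 f'_c b) = 2.443 in.
β₁ = 0.85, so c = a/β₁ = 2.443/0.85 = 2.874 in.
From the linear strain diagram with ε_cu = 0.003: ε_t = 0.003 (d − c)/c = 0.003 × (12.7 − 2.874)/2.874 = 0.0103.
Since ε_t ≥ 0.005, the section is tension-controlled.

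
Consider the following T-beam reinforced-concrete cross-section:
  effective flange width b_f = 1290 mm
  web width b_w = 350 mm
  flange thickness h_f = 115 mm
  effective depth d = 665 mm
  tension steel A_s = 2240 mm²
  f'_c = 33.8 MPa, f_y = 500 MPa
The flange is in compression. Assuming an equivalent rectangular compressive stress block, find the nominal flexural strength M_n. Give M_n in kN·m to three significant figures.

Tension: T = A_s f_y = 2240 × 500 = 1120000 N.
Try a within the flange: a = T/(0.85 f'_c b_f) = 1120000/(0.85 × 33.8 × 1290) = 30.22 mm.
Since a = 30.22 ≤ h_f = 115 mm, the stress block lies entirely in the flange; analyse as a rectangular beam of width b_f.
M_n = T(d − a/2) = 1120000 × (665 − 15.11) = 727.88 × 10⁶ N·mm.
M_n = 727.88 kN·m.

M_n ≈ 728 kN·m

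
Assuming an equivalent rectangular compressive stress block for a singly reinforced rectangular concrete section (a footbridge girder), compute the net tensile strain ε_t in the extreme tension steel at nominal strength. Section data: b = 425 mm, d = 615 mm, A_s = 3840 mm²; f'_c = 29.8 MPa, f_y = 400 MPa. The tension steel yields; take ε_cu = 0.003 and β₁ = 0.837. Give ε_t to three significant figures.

a = A_s f_y/(0.85 f'_c b) = 142.68 mm.
β₁ = 0.837, so c = a/β₁ = 142.68/0.837 = 170.47 mm.
From the linear strain diagram with ε_cu = 0.003: ε_t = 0.003 (d − c)/c = 0.003 × (615 − 170.47)/170.47 = 0.00782.
Since ε_t ≥ 0.005, the section is tension-controlled.

ε_t ≈ 0.00782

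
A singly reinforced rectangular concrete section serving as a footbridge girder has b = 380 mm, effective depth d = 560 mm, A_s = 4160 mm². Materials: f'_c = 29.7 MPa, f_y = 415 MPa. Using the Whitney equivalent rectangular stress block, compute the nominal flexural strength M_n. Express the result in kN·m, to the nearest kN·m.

T = A_s f_y = 4160 × 415 = 1726400 N = 1726.4 kN.
From C = T: a = T/(0.85 f'_c b) = 1726400/(0.85 × 29.7 × 380) = 179.96 mm.
M_n = T(d − a/2) = 1726.4 kN × (560 − 89.98) mm = 811.44 kN·m.

M_n ≈ 811 kN·m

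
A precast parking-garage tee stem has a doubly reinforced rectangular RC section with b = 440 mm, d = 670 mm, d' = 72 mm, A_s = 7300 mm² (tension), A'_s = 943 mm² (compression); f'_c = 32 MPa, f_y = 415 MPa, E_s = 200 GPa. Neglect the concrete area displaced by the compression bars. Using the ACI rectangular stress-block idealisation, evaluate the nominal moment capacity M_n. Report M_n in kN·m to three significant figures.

M_n ≈ 1710 kN·m

Assume both tension and compression steel yield.
Net tension couple steel: A_s − A'_s = 6357 mm².
a = (A_s − A'_s) f_y / (0.85 f'_c b) = 2638155/(0.85 × 32 × 440) = 220.43 mm.
c = a/β₁ = 220.43/0.821 = 268.49 mm; ε'_s = 0.003(c − d')/c = 0.0022 ≥ f_y/E_s = 0.0021, so compression steel does yield.
M_n = (A_s − A'_s) f_y (d − a/2) + A'_s f_y (d − d') = [2638155 × (670 − 110.215) + 391345 × (670 − 72)] × 10⁻⁶ = 1476.80 + 234.02 = 1710.82 kN·m.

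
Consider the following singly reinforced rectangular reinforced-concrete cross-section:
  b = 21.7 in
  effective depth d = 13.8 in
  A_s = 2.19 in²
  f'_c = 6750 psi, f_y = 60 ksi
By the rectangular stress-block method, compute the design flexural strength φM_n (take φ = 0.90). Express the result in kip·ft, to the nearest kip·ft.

φM_n ≈ 131 kip·ft

T = A_s f_y = 2.19 × 60 = 131.4 kips.
a = T/(0.85 f'_c b) = 131.4/(0.85 × 6.75 × 21.7) = 1.055 in.
M_n = T(d − a/2) = 131.4 × (13.8 − 0.5275) = 1744.0 kip·in = 1744.0/12 = 145.33 kip·ft.
φM_n = 0.90 × 145.33 = 130.80 kip·ft.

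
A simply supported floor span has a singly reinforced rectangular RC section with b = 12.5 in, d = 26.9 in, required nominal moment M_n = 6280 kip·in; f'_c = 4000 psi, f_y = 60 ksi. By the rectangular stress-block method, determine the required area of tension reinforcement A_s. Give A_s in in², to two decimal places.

From M_n = 0.85 f'_c a b (d − a/2):
a = d − √(d² − 2M_n/(0.85 f'_c b)) = 26.9 − √(26.9² − 2 × 6280/(0.85 × 4 × 12.5)) = 6.210 in.
A_s = 0.85 f'_c a b / f_y = 0.85 × 4 × 6.210 × 12.5 / 60 = 4.399 in².

A_s ≈ 4.40 in²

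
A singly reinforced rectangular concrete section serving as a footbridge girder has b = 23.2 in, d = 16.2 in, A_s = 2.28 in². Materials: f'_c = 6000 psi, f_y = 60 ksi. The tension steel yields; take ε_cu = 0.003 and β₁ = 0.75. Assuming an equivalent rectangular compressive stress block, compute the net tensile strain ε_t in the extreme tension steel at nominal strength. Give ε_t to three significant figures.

a = A_s f_y/(0.85 f'_c b) = 1.156 in.
β₁ = 0.75, so c = a/β₁ = 1.156/0.75 = 1.541 in.
From the linear strain diagram with ε_cu = 0.003: ε_t = 0.003 (d − c)/c = 0.003 × (16.2 − 1.541)/1.541 = 0.0285.
Since ε_t ≥ 0.005, the section is tension-controlled.

ε_t ≈ 0.0285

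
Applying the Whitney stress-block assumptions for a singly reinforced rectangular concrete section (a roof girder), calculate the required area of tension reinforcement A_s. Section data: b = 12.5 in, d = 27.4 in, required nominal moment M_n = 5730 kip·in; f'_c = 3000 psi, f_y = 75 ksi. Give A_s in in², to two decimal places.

From M_n = 0.85 f'_c a b (d − a/2):
a = d − √(d² − 2M_n/(0.85 f'_c b)) = 27.4 − √(27.4² − 2 × 5730/(0.85 × 3 × 12.5)) = 7.620 in.
A_s = 0.85 f'_c a b / f_y = 0.85 × 3 × 7.620 × 12.5 / 75 = 3.239 in².

A_s ≈ 3.24 in²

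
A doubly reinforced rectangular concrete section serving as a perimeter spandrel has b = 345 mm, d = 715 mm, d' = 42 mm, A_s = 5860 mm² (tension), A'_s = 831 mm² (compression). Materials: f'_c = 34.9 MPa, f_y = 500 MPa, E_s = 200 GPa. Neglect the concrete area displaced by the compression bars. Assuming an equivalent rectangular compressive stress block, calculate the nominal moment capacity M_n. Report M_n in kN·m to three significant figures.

Assume both tension and compression steel yield.
Net tension couple steel: A_s − A'_s = 5029 mm².
a = (A_s − A'_s) f_y / (0.85 f'_c b) = 2514500/(0.85 × 34.9 × 345) = 245.69 mm.
c = a/β₁ = 245.69/0.801 = 306.73 mm; ε'_s = 0.003(c − d')/c = 0.0026 ≥ f_y/E_s = 0.0025, so compression steel does yield.
M_n = (A_s − A'_s) f_y (d − a/2) + A'_s f_y (d − d') = [2514500 × (715 − 122.845) + 415500 × (715 − 42)] × 10⁻⁶ = 1488.97 + 279.63 = 1768.60 kN·m.

M_n ≈ 1770 kN·m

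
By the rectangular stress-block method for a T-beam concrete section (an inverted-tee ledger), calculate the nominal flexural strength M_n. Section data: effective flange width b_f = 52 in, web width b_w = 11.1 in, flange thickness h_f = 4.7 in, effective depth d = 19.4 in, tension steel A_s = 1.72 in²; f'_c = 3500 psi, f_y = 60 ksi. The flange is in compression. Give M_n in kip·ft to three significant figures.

M_n ≈ 164 kip·ft

Tension: T = A_s f_y = 1.72 × 60 = 103.2 kips.
Try a within the flange: a = T/(0.85 f'_c b_f) = 103.2/(0.85 × 3.5 × 52) = 0.667 in.
Since a = 0.667 ≤ h_f = 4.7 in, the stress block lies entirely in the flange; analyse as a rectangular beam of width b_f.
M_n = T(d − a/2) = 103.2 × (19.4 − 0.3335) = 1967.7 kip·in.
M_n = 1967.7/12 = 163.98 kip·ft.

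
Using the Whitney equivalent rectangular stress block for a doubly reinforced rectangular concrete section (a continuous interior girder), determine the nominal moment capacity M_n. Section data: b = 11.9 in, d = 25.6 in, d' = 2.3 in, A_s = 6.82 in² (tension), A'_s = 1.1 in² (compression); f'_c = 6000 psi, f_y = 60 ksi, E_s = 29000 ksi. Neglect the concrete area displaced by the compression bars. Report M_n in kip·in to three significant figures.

Assume both steels yield.
a = (A_s − A'_s) f_y/(0.85 f'_c b) = (6.82 − 1.1) × 60/(0.85 × 6 × 11.9) = 5.655 in.
c = a/β₁ = 5.655/0.75 = 7.540 in; ε'_s = 0.003(c − d')/c = 0.0021 ≥ ε_y = 0.0021, so the compression steel yields.
M_n = (A_s − A'_s) f_y (d − a/2) + A'_s f_y (d − d') = 343.2 × (25.6 − 2.8275) + 66 × (25.6 − 2.3) = 7815.5 + 1537.8 = 9353.3 kip·in.

M_n ≈ 9350 kip·in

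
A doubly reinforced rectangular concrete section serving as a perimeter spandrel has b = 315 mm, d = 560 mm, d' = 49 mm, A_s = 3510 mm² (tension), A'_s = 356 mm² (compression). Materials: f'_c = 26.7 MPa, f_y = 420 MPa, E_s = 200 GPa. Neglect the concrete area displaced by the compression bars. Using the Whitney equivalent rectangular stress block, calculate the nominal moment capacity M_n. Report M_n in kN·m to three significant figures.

M_n ≈ 695 kN·m

Assume both tension and compression steel yield.
Net tension couple steel: A_s − A'_s = 3154 mm².
a = (A_s − A'_s) f_y / (0.85 f'_c b) = 1324680/(0.85 × 26.7 × 315) = 185.30 mm.
c = a/β₁ = 185.30/0.85 = 218.00 mm; ε'_s = 0.003(c − d')/c = 0.0023 ≥ f_y/E_s = 0.0021, so compression steel does yield.
M_n = (A_s − A'_s) f_y (d − a/2) + A'_s f_y (d − d') = [1324680 × (560 − 92.65) + 149520 × (560 − 49)] × 10⁻⁶ = 619.09 + 76.40 = 695.49 kN·m.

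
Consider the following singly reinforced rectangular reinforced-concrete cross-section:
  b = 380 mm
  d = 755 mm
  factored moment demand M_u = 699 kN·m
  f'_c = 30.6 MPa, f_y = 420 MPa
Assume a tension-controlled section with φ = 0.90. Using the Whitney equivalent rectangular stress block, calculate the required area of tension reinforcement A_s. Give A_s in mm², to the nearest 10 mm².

A_s ≈ 2650 mm²

M_n = M_u/φ = 699/0.90 = 776.667 kN·m.
With M_n = 0.85 f'_c a b (d − a/2), solve the quadratic for a:
a = d − √(d² − 2M_n/(0.85 f'_c b)) = 755 − √(755² − 2 × 776.667×10⁶/(0.85 × 30.6 × 380)) = 112.45 mm.
A_s = 0.85 f'_c a b / f_y = 0.85 × 30.6 × 112.45 × 380 / 420 = 2646.3 mm².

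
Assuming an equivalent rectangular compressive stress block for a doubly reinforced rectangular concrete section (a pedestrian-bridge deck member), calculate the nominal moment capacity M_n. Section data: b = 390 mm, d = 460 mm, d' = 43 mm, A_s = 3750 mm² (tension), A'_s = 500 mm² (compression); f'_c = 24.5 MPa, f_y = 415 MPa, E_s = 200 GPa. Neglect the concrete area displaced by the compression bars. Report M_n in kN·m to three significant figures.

M_n ≈ 595 kN·m

Assume both tension and compression steel yield.
Net tension couple steel: A_s − A'_s = 3250 mm².
a = (A_s − A'_s) f_y / (0.85 f'_c b) = 1348750/(0.85 × 24.5 × 390) = 166.07 mm.
c = a/β₁ = 166.07/0.85 = 195.38 mm; ε'_s = 0.003(c − d')/c = 0.0023 ≥ f_y/E_s = 0.0021, so compression steel does yield.
M_n = (A_s − A'_s) f_y (d − a/2) + A'_s f_y (d − d') = [1348750 × (460 − 83.035) + 207500 × (460 − 43)] × 10⁻⁶ = 508.43 + 86.53 = 594.96 kN·m.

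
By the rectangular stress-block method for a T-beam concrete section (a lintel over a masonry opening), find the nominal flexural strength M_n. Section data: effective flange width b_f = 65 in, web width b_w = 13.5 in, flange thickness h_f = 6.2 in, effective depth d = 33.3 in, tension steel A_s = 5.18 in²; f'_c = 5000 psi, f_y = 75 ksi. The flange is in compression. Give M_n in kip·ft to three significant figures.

M_n ≈ 1060 kip·ft

Tension: T = A_s f_y = 5.18 × 75 = 388.5 kips.
Try a within the flange: a = T/(0.85 f'_c b_f) = 388.5/(0.85 × 5 × 65) = 1.406 in.
Since a = 1.406 ≤ h_f = 6.2 in, the stress block lies entirely in the flange; analyse as a rectangular beam of width b_f.
M_n = T(d − a/2) = 388.5 × (33.3 − 0.703) = 12663.9 kip·in.
M_n = 12663.9/12 = 1055.33 kip·ft.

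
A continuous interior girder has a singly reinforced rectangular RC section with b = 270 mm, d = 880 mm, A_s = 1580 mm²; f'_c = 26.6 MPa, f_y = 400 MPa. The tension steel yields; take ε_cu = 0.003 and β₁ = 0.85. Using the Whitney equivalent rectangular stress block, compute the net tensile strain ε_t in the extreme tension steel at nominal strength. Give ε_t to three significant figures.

ε_t ≈ 0.0187

a = A_s f_y/(0.85 f'_c b) = 103.53 mm.
β₁ = 0.85, so c = a/β₁ = 103.53/0.85 = 121.80 mm.
From the linear strain diagram with ε_cu = 0.003: ε_t = 0.003 (d − c)/c = 0.003 × (880 − 121.80)/121.80 = 0.0187.
Since ε_t ≥ 0.005, the section is tension-controlled.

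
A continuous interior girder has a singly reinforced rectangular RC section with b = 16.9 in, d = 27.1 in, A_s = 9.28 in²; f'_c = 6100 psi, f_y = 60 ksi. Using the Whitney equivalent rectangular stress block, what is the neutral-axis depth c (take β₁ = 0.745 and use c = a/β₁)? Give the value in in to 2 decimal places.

c ≈ 8.53 in

T = A_s f_y = 9.28 × 60 = 556.8 kips.
a = T/(0.85 f'_c b) = 556.8/(0.85 × 6.1 × 16.9) = 6.3542 in.
With β₁ = 0.745, c = a/β₁ = 6.3542/0.745 = 8.53 in.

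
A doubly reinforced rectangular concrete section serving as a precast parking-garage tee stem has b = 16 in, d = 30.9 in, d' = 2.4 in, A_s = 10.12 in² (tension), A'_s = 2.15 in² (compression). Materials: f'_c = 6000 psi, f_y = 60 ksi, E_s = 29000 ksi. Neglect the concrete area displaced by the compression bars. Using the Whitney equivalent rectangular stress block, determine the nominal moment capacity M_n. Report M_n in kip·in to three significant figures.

Assume both steels yield.
a = (A_s − A'_s) f_y/(0.85 f'_c b) = (10.12 − 2.15) × 60/(0.85 × 6 × 16) = 5.860 in.
c = a/β₁ = 5.860/0.75 = 7.813 in; ε'_s = 0.003(c − d')/c = 0.0021 ≥ ε_y = 0.0021, so the compression steel yields.
M_n = (A_s − A'_s) f_y (d − a/2) + A'_s f_y (d − d') = 478.2 × (30.9 − 2.93) + 129 × (30.9 − 2.4) = 13375.3 + 3676.5 = 17051.8 kip·in.

M_n ≈ 17100 kip·in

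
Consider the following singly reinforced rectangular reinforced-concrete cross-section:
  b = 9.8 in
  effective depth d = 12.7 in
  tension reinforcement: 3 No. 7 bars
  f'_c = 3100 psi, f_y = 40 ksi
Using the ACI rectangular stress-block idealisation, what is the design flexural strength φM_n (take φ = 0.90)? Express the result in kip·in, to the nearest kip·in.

φM_n ≈ 733 kip·in

A_s = 3 × 0.6 = 1.8 in².
T = A_s f_y = 1.8 × 40 = 72 kips.
a = T/(0.85 f'_c b) = 72/(0.85 × 3.1 × 9.8) = 2.788 in.
M_n = T(d − a/2) = 72 × (12.7 − 1.394) = 814.0 kip·in.
φM_n = 0.90 × 814.0 = 732.6 kip·in.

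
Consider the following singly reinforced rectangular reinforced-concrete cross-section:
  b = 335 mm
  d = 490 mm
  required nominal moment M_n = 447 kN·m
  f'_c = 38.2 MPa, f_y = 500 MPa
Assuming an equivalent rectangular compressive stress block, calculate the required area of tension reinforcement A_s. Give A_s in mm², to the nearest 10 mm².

With M_n = 0.85 f'_c a b (d − a/2), solve the quadratic for a:
a = d − √(d² − 2M_n/(0.85 f'_c b)) = 490 − √(490² − 2 × 447×10⁶/(0.85 × 38.2 × 335)) = 92.62 mm.
A_s = 0.85 f'_c a b / f_y = 0.85 × 38.2 × 92.62 × 335 / 500 = 2014.9 mm².

A_s ≈ 2010 mm²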